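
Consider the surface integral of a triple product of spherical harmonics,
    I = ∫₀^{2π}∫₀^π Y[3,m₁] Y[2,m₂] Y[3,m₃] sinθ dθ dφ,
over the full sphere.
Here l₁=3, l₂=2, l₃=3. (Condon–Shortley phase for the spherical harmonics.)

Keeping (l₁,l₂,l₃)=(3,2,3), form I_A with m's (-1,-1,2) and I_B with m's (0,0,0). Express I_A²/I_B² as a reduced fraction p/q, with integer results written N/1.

15/16

Shared (l₁,l₂,l₃)=(3,2,3): N and (l;000)² cancel in I_A²/I_B².
A: Δ = 2!·4!·2!/9! = 1/3780; Racah Σ t=0..1: t=0:+1/48 t=1:−1/12 = -1/16; ⇒ 3j(3 2 3; -1 -1 2)² = 1/28, sgn +1
B: Δ = 2!·4!·2!/9! = 1/3780; Racah Σ t=0..2: t=0:+1/24 t=1:−1/4 t=2:+1/24 = -1/6; ⇒ 3j(3 2 3; 0 0 0)² = 4/105, sgn +1
I_A²/I_B² = (1/28)/(4/105) = 15/16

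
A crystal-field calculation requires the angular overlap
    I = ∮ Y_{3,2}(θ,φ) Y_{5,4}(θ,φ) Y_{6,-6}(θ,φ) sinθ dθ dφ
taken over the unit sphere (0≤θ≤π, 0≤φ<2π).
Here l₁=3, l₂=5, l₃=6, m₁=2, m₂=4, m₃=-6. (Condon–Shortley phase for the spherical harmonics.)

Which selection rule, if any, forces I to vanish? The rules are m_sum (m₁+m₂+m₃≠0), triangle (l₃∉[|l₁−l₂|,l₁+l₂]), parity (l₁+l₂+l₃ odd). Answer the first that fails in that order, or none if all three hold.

none

azimuthal sum: 2 + 4 − 6 = 0  ✓
2 ≤ 6 ≤ 8 (triangle on l)  ✓
L = 3 + 5 + 6 = 14 (even)  ✓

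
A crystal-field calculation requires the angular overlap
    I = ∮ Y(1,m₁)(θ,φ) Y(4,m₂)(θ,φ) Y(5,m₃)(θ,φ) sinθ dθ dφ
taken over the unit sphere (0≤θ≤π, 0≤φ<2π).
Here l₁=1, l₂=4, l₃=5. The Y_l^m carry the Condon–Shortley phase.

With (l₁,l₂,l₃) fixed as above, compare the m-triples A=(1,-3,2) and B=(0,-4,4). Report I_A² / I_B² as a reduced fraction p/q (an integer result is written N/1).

1/3

l's match ⇒ only the (l;m) 3-j factors differ between A and B.
A: triangle coeff Δ(1,4,5) = 1/495; Σ_t [0,0]: t=0:+1/10080 = 1/10080; (3j)²=1/165 [(1 4 5; 1 -3 2)], sign=-1
B: triangle coeff Δ(1,4,5) = 1/495; Σ_t [0,0]: t=0:+1/40320 = 1/40320; (3j)²=1/55 [(1 4 5; 0 -4 4)], sign=-1
I_A²/I_B² = (1/165)/(1/55) = 1/3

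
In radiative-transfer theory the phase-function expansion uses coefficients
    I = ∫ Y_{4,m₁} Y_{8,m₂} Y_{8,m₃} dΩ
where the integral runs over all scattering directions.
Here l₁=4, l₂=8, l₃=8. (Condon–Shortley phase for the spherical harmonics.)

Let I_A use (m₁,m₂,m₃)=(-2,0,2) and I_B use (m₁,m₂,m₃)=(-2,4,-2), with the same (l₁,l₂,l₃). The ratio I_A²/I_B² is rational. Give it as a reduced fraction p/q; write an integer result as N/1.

Same 4,8,8: normalisation and zero-m 3j drop out of the ratio.
A: Δ: 4! 4! 12! / 21! → 1/185175900; sum: t=2:+1/49766400 t=3:−1/21772800 t=4:+1/92897280 = -1/66355200; 3j²(4 8 8; -2 0 2) = Δ·Π!·Σ² = 63/8398  (sign -1)
B: Δ: 4! 4! 12! / 21! → 1/185175900; sum: t=2:+1/696729600 t=3:−1/78382080 t=4:+1/92897280 = -1/1791590400; 3j²(4 8 8; -2 4 -2) = Δ·Π!·Σ² = 11/151164  (sign -1)
I_A²/I_B² = (63/8398)/(11/151164) = 1134/11

1134/11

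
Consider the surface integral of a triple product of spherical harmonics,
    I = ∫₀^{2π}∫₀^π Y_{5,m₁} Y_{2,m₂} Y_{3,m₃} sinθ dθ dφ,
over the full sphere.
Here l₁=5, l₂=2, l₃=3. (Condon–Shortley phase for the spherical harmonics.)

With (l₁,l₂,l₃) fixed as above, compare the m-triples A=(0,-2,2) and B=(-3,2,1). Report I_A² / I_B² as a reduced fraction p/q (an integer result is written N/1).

l's match ⇒ only the (l;m) 3-j factors differ between A and B.
A: triangle coeff Δ(5,2,3) = 1/2310; Σ_t [0,0]: t=0:+1/2880 = 1/2880; (3j)²=1/462 [(5 2 3; 0 -2 2)], sign=-1
B: triangle coeff Δ(5,2,3) = 1/2310; Σ_t [4,4]: t=4:+1/1152 = 1/1152; (3j)²=1/33 [(5 2 3; -3 2 1)], sign=+1
I_A²/I_B² = (1/462)/(1/33) = 1/14

1/14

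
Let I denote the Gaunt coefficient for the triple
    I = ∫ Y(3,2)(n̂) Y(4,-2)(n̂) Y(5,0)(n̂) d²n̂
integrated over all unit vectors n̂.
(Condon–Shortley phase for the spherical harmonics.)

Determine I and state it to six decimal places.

Checks pass: Σm=0; 12 even; l₃=5∈[1,7].
(2·3+1)(2·4+1)(2·5+1) = 693
Δ: 2! 4! 6! / 13! → 1/180180
sum: t=0:+1/576 t=1:−1/144 t=2:+1/576 = -1/288
3j²(3 4 5; 0 0 0) = Δ·Π!·Σ² = 20/1001  (sign +1)
sum: t=0:+1/576 t=1:−1/2880 = 1/720
3j²(3 4 5; 2 -2 0) = Δ·Π!·Σ² = 80/3003  (sign -1)
combine: 4πI² = 693·20/1001·80/3003 = 4800/13013
take √, sign -1: I = -0.17132746

-0.171327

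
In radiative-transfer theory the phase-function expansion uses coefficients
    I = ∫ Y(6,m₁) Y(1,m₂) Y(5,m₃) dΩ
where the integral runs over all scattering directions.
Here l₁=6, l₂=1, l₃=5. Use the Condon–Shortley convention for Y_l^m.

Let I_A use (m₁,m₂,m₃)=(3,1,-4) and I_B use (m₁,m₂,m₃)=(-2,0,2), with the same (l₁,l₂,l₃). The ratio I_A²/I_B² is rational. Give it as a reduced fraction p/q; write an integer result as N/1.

3/32

l's match ⇒ only the (l;m) 3-j factors differ between A and B.
A: triangle coeff Δ(6,1,5) = 1/858; Σ_t [2,2]: t=2:+1/725760 = 1/725760; (3j)²=1/286 [(6 1 5; 3 1 -4)], sign=-1
B: triangle coeff Δ(6,1,5) = 1/858; Σ_t [1,1]: t=1:−1/30240 = -1/30240; (3j)²=16/429 [(6 1 5; -2 0 2)], sign=+1
I_A²/I_B² = (1/286)/(16/429) = 3/32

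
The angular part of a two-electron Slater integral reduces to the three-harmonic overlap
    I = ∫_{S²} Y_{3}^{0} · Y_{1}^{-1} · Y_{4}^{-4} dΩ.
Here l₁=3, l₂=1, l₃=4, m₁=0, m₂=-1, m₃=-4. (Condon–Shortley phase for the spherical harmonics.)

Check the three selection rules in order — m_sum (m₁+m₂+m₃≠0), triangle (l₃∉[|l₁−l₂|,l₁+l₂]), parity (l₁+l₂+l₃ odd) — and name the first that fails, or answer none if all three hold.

m_sum

azimuthal sum: 0 − 1 − 4 = -5  ✗
2 ≤ 4 ≤ 4 (triangle on l)
L = 3 + 1 + 4 = 8 (even)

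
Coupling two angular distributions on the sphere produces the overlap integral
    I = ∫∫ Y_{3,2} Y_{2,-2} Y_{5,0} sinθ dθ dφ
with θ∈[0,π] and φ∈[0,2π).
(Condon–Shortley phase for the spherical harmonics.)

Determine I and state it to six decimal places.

0.053579

Checks pass: Σm=0; 10 even; l₃=5∈[1,5].
(2·3+1)(2·2+1)(2·5+1) = 385
Δ: 0! 6! 4! / 11! → 1/2310
sum: t=0:+1/144 = 1/144
3j²(3 2 5; 0 0 0) = Δ·Π!·Σ² = 10/231  (sign -1)
sum: t=0:+1/2880 = 1/2880
3j²(3 2 5; 2 -2 0) = Δ·Π!·Σ² = 1/462  (sign -1)
combine: 4πI² = 385·10/231·1/462 = 25/693
take √, sign +1: I = 0.05357948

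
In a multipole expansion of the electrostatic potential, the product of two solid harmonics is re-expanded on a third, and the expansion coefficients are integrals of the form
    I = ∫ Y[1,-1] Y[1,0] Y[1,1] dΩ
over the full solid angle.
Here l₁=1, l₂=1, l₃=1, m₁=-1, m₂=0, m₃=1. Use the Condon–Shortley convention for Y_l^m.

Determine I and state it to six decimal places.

0.000000

l₁+l₂+l₃=3 is odd: 3j(l;000)=0 ⇒ I=0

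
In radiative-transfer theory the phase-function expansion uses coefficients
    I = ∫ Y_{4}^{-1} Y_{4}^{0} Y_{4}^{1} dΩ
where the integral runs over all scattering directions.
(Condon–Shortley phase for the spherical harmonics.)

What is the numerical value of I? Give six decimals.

m-sum 0 ✓  L=12 even ✓  0≤4≤8 ✓
Π(2lᵢ+1) = 9×9×9 = 729
triangle coeff Δ(4,4,4) = 1/450450
Σ_t [0,4]: t=0:+1/13824 t=1:−1/216 t=2:+1/64 t=3:−1/216 t=4:+1/13824 = 5/768
(3j)²=18/1001 [(4 4 4; 0 0 0)], sign=+1
Σ_t [1,4]: t=1:−1/864 t=2:+1/96 t=3:−1/144 t=4:+1/3456 = 1/384
(3j)²=9/2002 [(4 4 4; -1 0 1)], sign=-1
⇒ 4πI² = 59049/1002001
I = (-1)√(59049/1002001/(4π)) = -0.06848055

-0.068481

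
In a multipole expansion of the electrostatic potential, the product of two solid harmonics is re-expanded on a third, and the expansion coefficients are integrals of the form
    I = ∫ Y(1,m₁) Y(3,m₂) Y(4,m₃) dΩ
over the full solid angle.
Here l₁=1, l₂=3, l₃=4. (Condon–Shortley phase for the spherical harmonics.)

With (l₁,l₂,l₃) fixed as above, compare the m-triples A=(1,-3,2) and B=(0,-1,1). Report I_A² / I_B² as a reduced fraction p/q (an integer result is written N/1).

l's match ⇒ only the (l;m) 3-j factors differ between A and B.
A: triangle coeff Δ(1,3,4) = 1/252; Σ_t [0,0]: t=0:+1/1440 = 1/1440; (3j)²=1/252 [(1 3 4; 1 -3 2)], sign=+1
B: triangle coeff Δ(1,3,4) = 1/252; Σ_t [0,0]: t=0:+1/48 = 1/48; (3j)²=5/84 [(1 3 4; 0 -1 1)], sign=-1
I_A²/I_B² = (1/252)/(5/84) = 1/15

1/15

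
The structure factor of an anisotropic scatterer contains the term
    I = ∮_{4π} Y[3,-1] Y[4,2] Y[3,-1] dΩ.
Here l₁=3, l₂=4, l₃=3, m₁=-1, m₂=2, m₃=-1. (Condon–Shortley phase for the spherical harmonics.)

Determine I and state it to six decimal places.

m-sum 0 ✓  L=10 even ✓  1≤3≤7 ✓
Π(2lᵢ+1) = 7×9×7 = 441
triangle coeff Δ(3,4,3) = 1/34650
Σ_t [1,3]: t=1:−1/72 t=2:+1/16 t=3:−1/72 = 5/144
(3j)²=2/77 [(3 4 3; 0 0 0)], sign=-1
Σ_t [2,4]: t=2:+1/192 t=3:−1/36 t=4:+1/192 = -5/288
(3j)²=20/693 [(3 4 3; -1 2 -1)], sign=-1
⇒ 4πI² = 40/121
I = (+1)√(40/121/(4π)) = 0.16219310

0.162193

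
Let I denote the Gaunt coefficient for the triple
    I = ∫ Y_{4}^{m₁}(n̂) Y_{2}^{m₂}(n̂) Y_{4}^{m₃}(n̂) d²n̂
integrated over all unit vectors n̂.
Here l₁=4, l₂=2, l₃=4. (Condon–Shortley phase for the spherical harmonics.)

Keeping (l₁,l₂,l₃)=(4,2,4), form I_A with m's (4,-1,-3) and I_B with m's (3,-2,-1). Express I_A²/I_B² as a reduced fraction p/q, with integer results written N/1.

Shared (l₁,l₂,l₃)=(4,2,4): N and (l;000)² cancel in I_A²/I_B².
A: Δ = 2!·6!·2!/11! = 1/13860; Racah Σ t=0..0: t=0:+1/1440 = 1/1440; ⇒ 3j(4 2 4; 4 -1 -3)² = 7/165, sgn -1
B: Δ = 2!·6!·2!/11! = 1/13860; Racah Σ t=0..0: t=0:+1/480 = 1/480; ⇒ 3j(4 2 4; 3 -2 -1)² = 3/110, sgn -1
I_A²/I_B² = (7/165)/(3/110) = 14/9

14/9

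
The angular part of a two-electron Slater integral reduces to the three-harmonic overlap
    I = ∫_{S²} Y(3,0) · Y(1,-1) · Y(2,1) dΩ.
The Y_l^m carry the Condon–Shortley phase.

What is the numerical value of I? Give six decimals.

Rules hold: Σm=0, L=6 even, 2≤2≤4.
N = 7·3·5 = 105
Δ = 2!·4!·0!/7! = 1/105
Racah Σ t=1..1: t=1:−1/4 = -1/4
⇒ 3j(3 1 2; 0 0 0)² = 3/35, sgn -1
Racah Σ t=0..0: t=0:+1/12 = 1/12
⇒ 3j(3 1 2; 0 -1 1)² = 1/35, sgn -1
4πI² = N·(3j₀)²·(3jₘ)² = 9/35
I = +1·√(0.257143/4π) = 0.14304817

0.143048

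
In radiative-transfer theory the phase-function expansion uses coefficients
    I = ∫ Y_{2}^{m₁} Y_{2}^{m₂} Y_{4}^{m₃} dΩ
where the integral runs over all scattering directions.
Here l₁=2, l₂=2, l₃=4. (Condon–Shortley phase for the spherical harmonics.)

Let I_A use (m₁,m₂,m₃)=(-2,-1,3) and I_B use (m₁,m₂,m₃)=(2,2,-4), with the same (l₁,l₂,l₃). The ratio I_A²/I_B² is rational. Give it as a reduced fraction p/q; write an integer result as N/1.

Same 2,2,4: normalisation and zero-m 3j drop out of the ratio.
A: Δ: 0! 4! 4! / 9! → 1/630; sum: t=0:+1/144 = 1/144; 3j²(2 2 4; -2 -1 3) = Δ·Π!·Σ² = 1/18  (sign -1)
B: Δ: 0! 4! 4! / 9! → 1/630; sum: t=0:+1/576 = 1/576; 3j²(2 2 4; 2 2 -4) = Δ·Π!·Σ² = 1/9  (sign +1)
I_A²/I_B² = (1/18)/(1/9) = 1/2

1/2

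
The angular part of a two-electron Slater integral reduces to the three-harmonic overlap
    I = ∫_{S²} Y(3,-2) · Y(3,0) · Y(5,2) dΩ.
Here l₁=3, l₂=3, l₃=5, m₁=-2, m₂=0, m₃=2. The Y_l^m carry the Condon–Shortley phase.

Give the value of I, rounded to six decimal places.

0.000000

L=11 odd ⇒ parity kills the (l;000) factor ⇒ I = 0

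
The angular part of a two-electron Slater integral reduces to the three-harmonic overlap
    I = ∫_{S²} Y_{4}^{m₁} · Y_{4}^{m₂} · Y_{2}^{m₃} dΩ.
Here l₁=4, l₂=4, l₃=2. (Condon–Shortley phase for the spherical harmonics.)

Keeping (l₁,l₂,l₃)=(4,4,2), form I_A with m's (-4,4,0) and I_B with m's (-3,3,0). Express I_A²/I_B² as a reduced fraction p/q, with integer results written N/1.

Same 4,4,2: normalisation and zero-m 3j drop out of the ratio.
A: Δ: 6! 2! 2! / 11! → 1/13860; sum: t=6:+1/2880 = 1/2880; 3j²(4 4 2; -4 4 0) = Δ·Π!·Σ² = 28/495  (sign +1)
B: Δ: 6! 2! 2! / 11! → 1/13860; sum: t=5:−1/480 t=6:+1/720 = -1/1440; 3j²(4 4 2; -3 3 0) = Δ·Π!·Σ² = 7/1980  (sign -1)
I_A²/I_B² = (28/495)/(7/1980) = 16/1

16/1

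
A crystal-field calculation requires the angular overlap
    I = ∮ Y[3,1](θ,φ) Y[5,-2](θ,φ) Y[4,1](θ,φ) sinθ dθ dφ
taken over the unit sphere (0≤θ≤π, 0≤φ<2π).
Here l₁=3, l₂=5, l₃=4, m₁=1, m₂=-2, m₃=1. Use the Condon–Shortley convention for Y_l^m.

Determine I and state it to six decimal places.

m-sum 0 ✓  L=12 even ✓  2≤4≤8 ✓
Π(2lᵢ+1) = 7×11×9 = 693
triangle coeff Δ(3,5,4) = 1/180180
Σ_t [1,3]: t=1:−1/576 t=2:+1/144 t=3:−1/576 = 1/288
(3j)²=20/1001 [(3 5 4; 0 0 0)], sign=+1
Σ_t [0,2]: t=0:+1/1728 t=1:−1/288 t=2:+1/960 = -1/540
(3j)²=128/6435 [(3 5 4; 1 -2 1)], sign=+1
⇒ 4πI² = 512/1859
I = (+1)√(512/1859/(4π)) = 0.14804384

0.148044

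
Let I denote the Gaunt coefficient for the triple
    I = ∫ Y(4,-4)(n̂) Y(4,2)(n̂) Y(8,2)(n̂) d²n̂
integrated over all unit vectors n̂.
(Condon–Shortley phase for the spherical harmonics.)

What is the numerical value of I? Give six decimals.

0.022467

Checks pass: Σm=0; 16 even; l₃=8∈[0,8].
(2·4+1)(2·4+1)(2·8+1) = 1377
Δ: 0! 8! 8! / 17! → 1/218790
sum: t=0:+1/331776 = 1/331776
3j²(4 4 8; 0 0 0) = Δ·Π!·Σ² = 490/21879  (sign +1)
sum: t=0:+1/58060800 = 1/58060800
3j²(4 4 8; -4 2 2) = Δ·Π!·Σ² = 1/4862  (sign +1)
combine: 4πI² = 1377·490/21879·1/4862 = 2205/347633
take √, sign +1: I = 0.02246668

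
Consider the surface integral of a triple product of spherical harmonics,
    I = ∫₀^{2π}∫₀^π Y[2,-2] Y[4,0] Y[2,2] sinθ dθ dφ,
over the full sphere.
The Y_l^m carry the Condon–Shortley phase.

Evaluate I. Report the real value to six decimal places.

m-sum 0 ✓  L=8 even ✓  2≤2≤6 ✓
Π(2lᵢ+1) = 5×9×5 = 225
triangle coeff Δ(2,4,2) = 1/630
Σ_t [2,2]: t=2:+1/16 = 1/16
(3j)²=2/35 [(2 4 2; 0 0 0)], sign=+1
Σ_t [4,4]: t=4:+1/576 = 1/576
(3j)²=1/630 [(2 4 2; -2 0 2)], sign=+1
⇒ 4πI² = 1/49
I = (+1)√(1/49/(4π)) = 0.04029926

0.040299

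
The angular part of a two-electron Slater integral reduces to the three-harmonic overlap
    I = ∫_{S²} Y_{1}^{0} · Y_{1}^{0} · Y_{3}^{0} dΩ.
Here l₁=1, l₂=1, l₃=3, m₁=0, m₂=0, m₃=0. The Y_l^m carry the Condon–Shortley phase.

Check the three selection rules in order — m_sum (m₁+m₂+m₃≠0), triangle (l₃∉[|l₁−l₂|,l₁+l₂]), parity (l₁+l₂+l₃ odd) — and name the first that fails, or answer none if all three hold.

m₁+m₂+m₃ = 0 + 0 + 0 = 0  ✓
triangle: |1−1|=0 ≤ l₃=3 ≤ 1+1=2  ✗
parity: l₁+l₂+l₃ = 5 is odd

triangle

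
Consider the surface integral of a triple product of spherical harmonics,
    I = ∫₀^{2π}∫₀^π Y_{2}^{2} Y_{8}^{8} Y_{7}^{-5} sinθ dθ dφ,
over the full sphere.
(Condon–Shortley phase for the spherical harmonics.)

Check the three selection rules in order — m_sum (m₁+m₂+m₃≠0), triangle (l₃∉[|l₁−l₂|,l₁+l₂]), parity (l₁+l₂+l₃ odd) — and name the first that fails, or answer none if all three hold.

m₁+m₂+m₃ = 2 + 8 − 5 = 5  ✗
triangle: |2−8|=6 ≤ l₃=7 ≤ 2+8=10
parity: l₁+l₂+l₃ = 17 is odd

m_sum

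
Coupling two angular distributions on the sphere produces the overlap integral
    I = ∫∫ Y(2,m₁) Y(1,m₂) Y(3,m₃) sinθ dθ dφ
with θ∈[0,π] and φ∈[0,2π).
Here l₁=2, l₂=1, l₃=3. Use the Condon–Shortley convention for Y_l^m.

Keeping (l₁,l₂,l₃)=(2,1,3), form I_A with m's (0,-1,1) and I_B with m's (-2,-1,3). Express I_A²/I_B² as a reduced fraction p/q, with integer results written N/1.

Shared (l₁,l₂,l₃)=(2,1,3): N and (l;000)² cancel in I_A²/I_B².
A: Δ = 0!·4!·2!/7! = 1/105; Racah Σ t=0..0: t=0:+1/8 = 1/8; ⇒ 3j(2 1 3; 0 -1 1)² = 2/35, sgn +1
B: Δ = 0!·4!·2!/7! = 1/105; Racah Σ t=0..0: t=0:+1/48 = 1/48; ⇒ 3j(2 1 3; -2 -1 3)² = 1/7, sgn +1
I_A²/I_B² = (2/35)/(1/7) = 2/5

2/5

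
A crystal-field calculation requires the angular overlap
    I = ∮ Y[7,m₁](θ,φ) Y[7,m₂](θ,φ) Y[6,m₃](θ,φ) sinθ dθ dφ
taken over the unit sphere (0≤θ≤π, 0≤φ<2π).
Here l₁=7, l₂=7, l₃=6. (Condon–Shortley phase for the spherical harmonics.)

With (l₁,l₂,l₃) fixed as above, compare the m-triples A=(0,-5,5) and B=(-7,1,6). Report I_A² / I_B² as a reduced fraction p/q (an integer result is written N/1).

l's match ⇒ only the (l;m) 3-j factors differ between A and B.
A: triangle coeff Δ(7,7,6) = 1/2444321880; Σ_t [1,2]: t=1:−1/435456000 t=2:+1/124416000 = 1/174182400; (3j)²=55/4199 [(7 7 6; 0 -5 5)], sign=-1
B: triangle coeff Δ(7,7,6) = 1/2444321880; Σ_t [8,8]: t=8:+1/20901888000 = 1/20901888000; (3j)²=11/9690 [(7 7 6; -7 1 6)], sign=+1
I_A²/I_B² = (55/4199)/(11/9690) = 150/13

150/13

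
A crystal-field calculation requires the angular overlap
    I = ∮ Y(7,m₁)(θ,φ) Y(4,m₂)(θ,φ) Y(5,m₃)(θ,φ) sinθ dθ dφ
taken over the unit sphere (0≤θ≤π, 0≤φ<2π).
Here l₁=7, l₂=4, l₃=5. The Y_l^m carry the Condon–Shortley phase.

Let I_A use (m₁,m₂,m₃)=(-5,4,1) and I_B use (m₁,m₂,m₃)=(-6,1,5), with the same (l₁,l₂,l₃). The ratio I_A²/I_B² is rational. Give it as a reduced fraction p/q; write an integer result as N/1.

1568/1755

Shared (l₁,l₂,l₃)=(7,4,5): N and (l;000)² cancel in I_A²/I_B².
A: Δ = 6!·8!·2!/17! = 1/6126120; Racah Σ t=6..6: t=6:+1/2073600 = 1/2073600; ⇒ 3j(7 4 5; -5 4 1)² = 28/1105, sgn +1
B: Δ = 6!·8!·2!/17! = 1/6126120; Racah Σ t=5..5: t=5:−1/9676800 = -1/9676800; ⇒ 3j(7 4 5; -6 1 5)² = 27/952, sgn -1
I_A²/I_B² = (28/1105)/(27/952) = 1568/1755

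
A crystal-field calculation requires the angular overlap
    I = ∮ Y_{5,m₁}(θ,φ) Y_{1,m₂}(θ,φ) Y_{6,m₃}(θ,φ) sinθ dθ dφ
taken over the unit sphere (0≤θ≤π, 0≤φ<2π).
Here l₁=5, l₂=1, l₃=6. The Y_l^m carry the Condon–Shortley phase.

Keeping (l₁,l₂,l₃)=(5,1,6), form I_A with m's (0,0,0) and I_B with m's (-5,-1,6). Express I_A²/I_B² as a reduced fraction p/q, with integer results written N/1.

6/11

Same 5,1,6: normalisation and zero-m 3j drop out of the ratio.
A: Δ: 0! 10! 2! / 13! → 1/858; sum: t=0:+1/14400 = 1/14400; 3j²(5 1 6; 0 0 0) = Δ·Π!·Σ² = 6/143  (sign +1)
B: Δ: 0! 10! 2! / 13! → 1/858; sum: t=0:+1/7257600 = 1/7257600; 3j²(5 1 6; -5 -1 6) = Δ·Π!·Σ² = 1/13  (sign +1)
I_A²/I_B² = (6/143)/(1/13) = 6/11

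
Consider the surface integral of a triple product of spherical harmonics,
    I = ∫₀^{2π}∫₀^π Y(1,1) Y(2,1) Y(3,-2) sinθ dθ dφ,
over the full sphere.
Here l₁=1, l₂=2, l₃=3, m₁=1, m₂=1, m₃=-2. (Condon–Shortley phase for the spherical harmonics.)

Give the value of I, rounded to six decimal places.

m-sum 0 ✓  L=6 even ✓  1≤3≤3 ✓
Π(2lᵢ+1) = 3×5×7 = 105
triangle coeff Δ(1,2,3) = 1/105
Σ_t [0,0]: t=0:+1/4 = 1/4
(3j)²=3/35 [(1 2 3; 0 0 0)], sign=-1
Σ_t [0,0]: t=0:+1/12 = 1/12
(3j)²=2/21 [(1 2 3; 1 1 -2)], sign=-1
⇒ 4πI² = 6/7
I = (+1)√(6/7/(4π)) = 0.26116903

0.261169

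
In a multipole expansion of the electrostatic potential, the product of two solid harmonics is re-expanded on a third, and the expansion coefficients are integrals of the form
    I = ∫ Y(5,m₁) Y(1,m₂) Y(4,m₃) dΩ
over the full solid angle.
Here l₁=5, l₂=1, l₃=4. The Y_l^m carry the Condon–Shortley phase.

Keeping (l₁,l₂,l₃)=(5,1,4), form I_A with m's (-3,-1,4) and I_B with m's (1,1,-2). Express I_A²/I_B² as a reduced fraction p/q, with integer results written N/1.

1/6

l's match ⇒ only the (l;m) 3-j factors differ between A and B.
A: triangle coeff Δ(5,1,4) = 1/495; Σ_t [0,0]: t=0:+1/80640 = 1/80640; (3j)²=1/495 [(5 1 4; -3 -1 4)], sign=+1
B: triangle coeff Δ(5,1,4) = 1/495; Σ_t [2,2]: t=2:+1/2880 = 1/2880; (3j)²=2/165 [(5 1 4; 1 1 -2)], sign=+1
I_A²/I_B² = (1/495)/(2/165) = 1/6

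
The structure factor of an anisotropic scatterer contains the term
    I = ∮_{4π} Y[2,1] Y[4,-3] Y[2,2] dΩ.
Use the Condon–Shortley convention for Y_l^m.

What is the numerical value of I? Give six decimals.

-0.238414

m-sum 0 ✓  L=8 even ✓  2≤2≤6 ✓
Π(2lᵢ+1) = 5×9×5 = 225
triangle coeff Δ(2,4,2) = 1/630
Σ_t [2,2]: t=2:+1/16 = 1/16
(3j)²=2/35 [(2 4 2; 0 0 0)], sign=+1
Σ_t [1,1]: t=1:−1/144 = -1/144
(3j)²=1/18 [(2 4 2; 1 -3 2)], sign=-1
⇒ 4πI² = 5/7
I = (-1)√(5/7/(4π)) = -0.23841361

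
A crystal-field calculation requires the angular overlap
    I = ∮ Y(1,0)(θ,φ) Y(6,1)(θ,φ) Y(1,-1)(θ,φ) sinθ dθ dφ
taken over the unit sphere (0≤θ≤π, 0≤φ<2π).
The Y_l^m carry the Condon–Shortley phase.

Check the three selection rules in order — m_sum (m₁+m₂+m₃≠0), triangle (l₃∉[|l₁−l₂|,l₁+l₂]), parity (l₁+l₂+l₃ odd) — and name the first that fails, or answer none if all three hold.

azimuthal sum: 0 + 1 − 1 = 0  ✓
5 ≤ 1 ≤ 7 (triangle on l)  ✗
L = 1 + 6 + 1 = 8 (even)

triangle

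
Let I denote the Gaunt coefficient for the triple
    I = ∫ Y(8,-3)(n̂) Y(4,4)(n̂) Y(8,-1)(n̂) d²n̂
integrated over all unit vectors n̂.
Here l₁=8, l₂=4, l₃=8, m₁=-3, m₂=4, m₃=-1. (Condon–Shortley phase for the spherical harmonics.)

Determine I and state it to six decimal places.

Rules hold: Σm=0, L=20 even, 4≤8≤12.
N = 17·9·17 = 2601
Δ = 4!·12!·4!/21! = 1/185175900
Racah Σ t=0..4: t=0:+1/557383680 t=1:−1/21772800 t=2:+1/8294400 t=3:−1/21772800 t=4:+1/557383680 = 1/30965760
⇒ 3j(8 4 8; 0 0 0)² = 36/4199, sgn +1
Racah Σ t=4..4: t=4:+1/348364800 = 1/348364800
⇒ 3j(8 4 8; -3 4 -1)² = 66/4199, sgn -1
4πI² = N·(3j₀)²·(3jₘ)² = 21384/61009
I = -1·√(0.350506/4π) = -0.16701004

-0.167010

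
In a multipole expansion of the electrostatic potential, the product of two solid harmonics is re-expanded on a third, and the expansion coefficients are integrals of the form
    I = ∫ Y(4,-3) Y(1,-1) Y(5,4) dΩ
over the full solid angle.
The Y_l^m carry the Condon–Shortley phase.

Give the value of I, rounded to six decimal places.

Rules hold: Σm=0, L=10 even, 3≤5≤5.
N = 9·3·11 = 297
Δ = 0!·8!·2!/11! = 1/495
Racah Σ t=0..0: t=0:+1/576 = 1/576
⇒ 3j(4 1 5; 0 0 0)² = 5/99, sgn -1
Racah Σ t=0..0: t=0:+1/10080 = 1/10080
⇒ 3j(4 1 5; -3 -1 4)² = 4/55, sgn -1
4πI² = N·(3j₀)²·(3jₘ)² = 12/11
I = +1·√(1.09091/4π) = 0.29463840

0.294638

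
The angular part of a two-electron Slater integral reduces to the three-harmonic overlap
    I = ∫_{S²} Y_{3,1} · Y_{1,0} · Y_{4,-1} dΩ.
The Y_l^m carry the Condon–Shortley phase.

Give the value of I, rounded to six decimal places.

-0.238414

m-sum 0 ✓  L=8 even ✓  2≤4≤4 ✓
Π(2lᵢ+1) = 7×3×9 = 189
triangle coeff Δ(3,1,4) = 1/252
Σ_t [0,0]: t=0:+1/36 = 1/36
(3j)²=4/63 [(3 1 4; 0 0 0)], sign=+1
Σ_t [0,0]: t=0:+1/48 = 1/48
(3j)²=5/84 [(3 1 4; 1 0 -1)], sign=-1
⇒ 4πI² = 5/7
I = (-1)√(5/7/(4π)) = -0.23841361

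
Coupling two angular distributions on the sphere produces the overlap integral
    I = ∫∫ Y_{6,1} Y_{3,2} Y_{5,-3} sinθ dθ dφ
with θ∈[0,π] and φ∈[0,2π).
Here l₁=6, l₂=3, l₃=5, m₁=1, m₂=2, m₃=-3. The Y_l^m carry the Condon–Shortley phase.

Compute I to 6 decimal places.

0.166435

m-sum 0 ✓  L=14 even ✓  3≤5≤9 ✓
Π(2lᵢ+1) = 13×7×11 = 1001
triangle coeff Δ(6,3,5) = 1/675675
Σ_t [1,3]: t=1:−1/8640 t=2:+1/2304 t=3:−1/8640 = 7/34560
(3j)²=7/429 [(6 3 5; 0 0 0)], sign=-1
Σ_t [3,4]: t=3:−1/17280 t=4:+1/120960 = -1/20160
(3j)²=64/3003 [(6 3 5; 1 2 -3)], sign=-1
⇒ 4πI² = 448/1287
I = (+1)√(448/1287/(4π)) = 0.16643505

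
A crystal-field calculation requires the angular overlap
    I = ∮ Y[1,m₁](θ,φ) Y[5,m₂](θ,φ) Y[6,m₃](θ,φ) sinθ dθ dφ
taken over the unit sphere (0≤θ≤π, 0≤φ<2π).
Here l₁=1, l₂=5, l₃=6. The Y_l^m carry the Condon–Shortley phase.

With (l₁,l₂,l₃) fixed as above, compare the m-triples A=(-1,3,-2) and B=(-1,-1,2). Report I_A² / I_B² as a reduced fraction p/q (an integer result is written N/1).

3/14

l's match ⇒ only the (l;m) 3-j factors differ between A and B.
A: triangle coeff Δ(1,5,6) = 1/858; Σ_t [0,0]: t=0:+1/161280 = 1/161280; (3j)²=1/143 [(1 5 6; -1 3 -2)], sign=+1
B: triangle coeff Δ(1,5,6) = 1/858; Σ_t [0,0]: t=0:+1/34560 = 1/34560; (3j)²=14/429 [(1 5 6; -1 -1 2)], sign=+1
I_A²/I_B² = (1/143)/(14/429) = 3/14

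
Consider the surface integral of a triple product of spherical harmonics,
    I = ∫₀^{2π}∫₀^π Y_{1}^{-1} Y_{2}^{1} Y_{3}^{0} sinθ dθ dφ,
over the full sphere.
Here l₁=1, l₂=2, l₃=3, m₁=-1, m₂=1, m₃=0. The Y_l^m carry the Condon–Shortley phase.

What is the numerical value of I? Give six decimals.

0.143048

Checks pass: Σm=0; 6 even; l₃=3∈[1,3].
(2·1+1)(2·2+1)(2·3+1) = 105
Δ: 0! 2! 4! / 7! → 1/105
sum: t=0:+1/4 = 1/4
3j²(1 2 3; 0 0 0) = Δ·Π!·Σ² = 3/35  (sign -1)
sum: t=0:+1/12 = 1/12
3j²(1 2 3; -1 1 0) = Δ·Π!·Σ² = 1/35  (sign -1)
combine: 4πI² = 105·3/35·1/35 = 9/35
take √, sign +1: I = 0.14304817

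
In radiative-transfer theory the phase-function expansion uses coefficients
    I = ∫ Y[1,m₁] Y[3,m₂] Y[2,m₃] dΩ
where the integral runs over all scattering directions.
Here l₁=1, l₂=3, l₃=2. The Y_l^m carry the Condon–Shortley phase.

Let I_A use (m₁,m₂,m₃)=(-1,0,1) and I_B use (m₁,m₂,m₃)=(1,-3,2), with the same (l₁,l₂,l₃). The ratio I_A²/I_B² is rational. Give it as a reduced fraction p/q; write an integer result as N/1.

Same 1,3,2: normalisation and zero-m 3j drop out of the ratio.
A: Δ: 2! 0! 4! / 7! → 1/105; sum: t=2:+1/12 = 1/12; 3j²(1 3 2; -1 0 1) = Δ·Π!·Σ² = 1/35  (sign -1)
B: Δ: 2! 0! 4! / 7! → 1/105; sum: t=0:+1/48 = 1/48; 3j²(1 3 2; 1 -3 2) = Δ·Π!·Σ² = 1/7  (sign +1)
I_A²/I_B² = (1/35)/(1/7) = 1/5

1/5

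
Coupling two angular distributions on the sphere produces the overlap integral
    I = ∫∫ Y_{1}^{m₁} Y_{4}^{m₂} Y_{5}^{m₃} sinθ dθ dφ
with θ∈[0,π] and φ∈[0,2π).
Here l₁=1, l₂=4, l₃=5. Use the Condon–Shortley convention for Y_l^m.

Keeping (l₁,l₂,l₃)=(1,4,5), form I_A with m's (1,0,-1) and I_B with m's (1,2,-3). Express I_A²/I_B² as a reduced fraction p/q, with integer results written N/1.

15/28

Same 1,4,5: normalisation and zero-m 3j drop out of the ratio.
A: Δ: 0! 2! 8! / 11! → 1/495; sum: t=0:+1/1152 = 1/1152; 3j²(1 4 5; 1 0 -1) = Δ·Π!·Σ² = 1/33  (sign +1)
B: Δ: 0! 2! 8! / 11! → 1/495; sum: t=0:+1/2880 = 1/2880; 3j²(1 4 5; 1 2 -3) = Δ·Π!·Σ² = 28/495  (sign +1)
I_A²/I_B² = (1/33)/(28/495) = 15/28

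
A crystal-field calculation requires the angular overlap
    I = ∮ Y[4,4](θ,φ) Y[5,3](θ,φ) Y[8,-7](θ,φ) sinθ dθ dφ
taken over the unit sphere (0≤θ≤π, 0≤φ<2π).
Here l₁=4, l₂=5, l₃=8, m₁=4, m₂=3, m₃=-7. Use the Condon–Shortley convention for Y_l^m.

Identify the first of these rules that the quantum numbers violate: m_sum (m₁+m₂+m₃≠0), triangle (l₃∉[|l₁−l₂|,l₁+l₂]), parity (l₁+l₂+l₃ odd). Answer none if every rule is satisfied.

parity

m₁+m₂+m₃ = 4 + 3 − 7 = 0  ✓
triangle: |4−5|=1 ≤ l₃=8 ≤ 4+5=9  ✓
parity: l₁+l₂+l₃ = 17 is odd  ✗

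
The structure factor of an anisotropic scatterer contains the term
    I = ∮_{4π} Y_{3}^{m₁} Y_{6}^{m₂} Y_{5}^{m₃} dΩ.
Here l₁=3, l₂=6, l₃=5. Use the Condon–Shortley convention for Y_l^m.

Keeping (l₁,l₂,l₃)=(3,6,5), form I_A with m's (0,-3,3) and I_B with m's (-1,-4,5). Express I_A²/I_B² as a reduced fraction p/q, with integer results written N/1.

1/18

Shared (l₁,l₂,l₃)=(3,6,5): N and (l;000)² cancel in I_A²/I_B².
A: Δ = 4!·2!·8!/15! = 1/675675; Racah Σ t=1..3: t=1:−1/17280 t=2:+1/20160 t=3:−1/483840 = -1/96768; ⇒ 3j(3 6 5; 0 -3 3)² = 1/1001, sgn -1
B: Δ = 4!·2!·8!/15! = 1/675675; Racah Σ t=2..2: t=2:+1/322560 = 1/322560; ⇒ 3j(3 6 5; -1 -4 5)² = 18/1001, sgn +1
I_A²/I_B² = (1/1001)/(18/1001) = 1/18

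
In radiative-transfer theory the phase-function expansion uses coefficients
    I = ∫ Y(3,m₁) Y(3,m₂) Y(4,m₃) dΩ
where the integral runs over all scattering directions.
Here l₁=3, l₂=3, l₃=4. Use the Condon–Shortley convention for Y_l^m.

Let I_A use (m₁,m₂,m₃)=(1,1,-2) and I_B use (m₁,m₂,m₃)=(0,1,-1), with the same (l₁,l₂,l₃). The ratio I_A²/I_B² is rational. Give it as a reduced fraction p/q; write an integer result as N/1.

l's match ⇒ only the (l;m) 3-j factors differ between A and B.
A: triangle coeff Δ(3,3,4) = 1/34650; Σ_t [0,2]: t=0:+1/192 t=1:−1/36 t=2:+1/192 = -5/288; (3j)²=20/693 [(3 3 4; 1 1 -2)], sign=-1
B: triangle coeff Δ(3,3,4) = 1/34650; Σ_t [0,2]: t=0:+1/288 t=1:−1/24 t=2:+1/48 = -5/288; (3j)²=5/462 [(3 3 4; 0 1 -1)], sign=+1
I_A²/I_B² = (20/693)/(5/462) = 8/3

8/3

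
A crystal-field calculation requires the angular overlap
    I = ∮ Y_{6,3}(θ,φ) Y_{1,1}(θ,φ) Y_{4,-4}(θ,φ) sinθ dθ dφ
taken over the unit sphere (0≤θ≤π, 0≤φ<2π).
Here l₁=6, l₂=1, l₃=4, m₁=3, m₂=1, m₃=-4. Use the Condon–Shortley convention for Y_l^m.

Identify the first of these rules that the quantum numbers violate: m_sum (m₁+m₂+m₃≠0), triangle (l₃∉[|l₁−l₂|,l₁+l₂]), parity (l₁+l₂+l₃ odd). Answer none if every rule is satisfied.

triangle

azimuthal sum: 3 + 1 − 4 = 0  ✓
5 ≤ 4 ≤ 7 (triangle on l)  ✗
L = 6 + 1 + 4 = 11 (odd)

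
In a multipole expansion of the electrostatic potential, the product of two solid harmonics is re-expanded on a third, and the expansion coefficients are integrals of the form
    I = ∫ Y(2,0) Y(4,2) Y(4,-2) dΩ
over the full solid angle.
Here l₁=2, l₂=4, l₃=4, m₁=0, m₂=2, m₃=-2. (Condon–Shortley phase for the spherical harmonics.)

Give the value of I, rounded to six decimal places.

m-sum 0 ✓  L=10 even ✓  2≤4≤6 ✓
Π(2lᵢ+1) = 5×9×9 = 405
triangle coeff Δ(2,4,4) = 1/13860
Σ_t [0,2]: t=0:+1/192 t=1:−1/36 t=2:+1/192 = -5/288
(3j)²=20/693 [(2 4 4; 0 0 0)], sign=-1
Σ_t [0,2]: t=0:+1/2880 t=1:−1/120 t=2:+1/192 = -1/360
(3j)²=16/3465 [(2 4 4; 0 2 -2)], sign=-1
⇒ 4πI² = 320/5929
I = (+1)√(320/5929/(4π)) = 0.06553591

0.065536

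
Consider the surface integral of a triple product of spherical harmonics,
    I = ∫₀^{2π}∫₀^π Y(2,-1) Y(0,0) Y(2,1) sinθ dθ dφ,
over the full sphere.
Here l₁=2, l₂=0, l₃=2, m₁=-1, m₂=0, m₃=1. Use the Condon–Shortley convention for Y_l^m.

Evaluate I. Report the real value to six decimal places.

Checks pass: Σm=0; 4 even; l₃=2∈[2,2].
(2·2+1)(2·0+1)(2·2+1) = 25
Δ: 0! 4! 0! / 5! → 1/5
sum: t=0:+1/4 = 1/4
3j²(2 0 2; 0 0 0) = Δ·Π!·Σ² = 1/5  (sign +1)
sum: t=0:+1/6 = 1/6
3j²(2 0 2; -1 0 1) = Δ·Π!·Σ² = 1/5  (sign -1)
combine: 4πI² = 25·1/5·1/5 = 1/1
take √, sign -1: I = -0.28209479

-0.282095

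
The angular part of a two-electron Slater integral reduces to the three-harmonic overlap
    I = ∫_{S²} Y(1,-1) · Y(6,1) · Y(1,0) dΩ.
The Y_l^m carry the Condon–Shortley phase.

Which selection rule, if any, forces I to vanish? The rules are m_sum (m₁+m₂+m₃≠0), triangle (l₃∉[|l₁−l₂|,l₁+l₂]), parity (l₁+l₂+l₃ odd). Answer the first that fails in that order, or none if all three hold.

triangle

m₁+m₂+m₃ = -1 + 1 + 0 = 0  ✓
triangle: |1−6|=5 ≤ l₃=1 ≤ 1+6=7  ✗
parity: l₁+l₂+l₃ = 8 is even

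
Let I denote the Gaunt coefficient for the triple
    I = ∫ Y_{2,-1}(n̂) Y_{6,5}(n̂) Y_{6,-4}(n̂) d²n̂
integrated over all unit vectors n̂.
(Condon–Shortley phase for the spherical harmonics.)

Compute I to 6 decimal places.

Checks pass: Σm=0; 14 even; l₃=6∈[4,8].
(2·2+1)(2·6+1)(2·6+1) = 845
Δ: 2! 2! 10! / 15! → 1/90090
sum: t=0:+1/69120 t=1:−1/14400 t=2:+1/69120 = -7/172800
3j²(2 6 6; 0 0 0) = Δ·Π!·Σ² = 14/715  (sign -1)
sum: t=1:−1/7257600 t=2:+1/725760 = 1/806400
3j²(2 6 6; -1 5 -4) = Δ·Π!·Σ² = 27/910  (sign +1)
combine: 4πI² = 845·14/715·27/910 = 27/55
take √, sign -1: I = -0.19764945

-0.197649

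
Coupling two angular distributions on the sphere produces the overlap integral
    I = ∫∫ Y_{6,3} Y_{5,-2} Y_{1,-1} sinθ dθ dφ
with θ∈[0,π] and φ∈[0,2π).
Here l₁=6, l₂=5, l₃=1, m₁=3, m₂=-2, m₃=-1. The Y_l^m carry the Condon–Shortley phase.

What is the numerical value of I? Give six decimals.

-0.245154

Rules hold: Σm=0, L=12 even, 1≤1≤11.
N = 13·11·3 = 429
Δ = 10!·2!·0!/13! = 1/858
Racah Σ t=5..5: t=5:−1/14400 = -1/14400
⇒ 3j(6 5 1; 0 0 0)² = 6/143, sgn +1
Racah Σ t=3..3: t=3:−1/60480 = -1/60480
⇒ 3j(6 5 1; 3 -2 -1)² = 6/143, sgn -1
4πI² = N·(3j₀)²·(3jₘ)² = 108/143
I = -1·√(0.755245/4π) = -0.24515397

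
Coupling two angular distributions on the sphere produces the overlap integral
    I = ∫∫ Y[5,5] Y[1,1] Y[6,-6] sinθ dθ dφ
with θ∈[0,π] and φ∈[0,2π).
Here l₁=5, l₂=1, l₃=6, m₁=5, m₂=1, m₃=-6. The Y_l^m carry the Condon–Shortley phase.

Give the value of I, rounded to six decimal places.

Checks pass: Σm=0; 12 even; l₃=6∈[4,6].
(2·5+1)(2·1+1)(2·6+1) = 429
Δ: 0! 10! 2! / 13! → 1/858
sum: t=0:+1/14400 = 1/14400
3j²(5 1 6; 0 0 0) = Δ·Π!·Σ² = 6/143  (sign +1)
sum: t=0:+1/7257600 = 1/7257600
3j²(5 1 6; 5 1 -6) = Δ·Π!·Σ² = 1/13  (sign +1)
combine: 4πI² = 429·6/143·1/13 = 18/13
take √, sign +1: I = 0.33194004

0.331940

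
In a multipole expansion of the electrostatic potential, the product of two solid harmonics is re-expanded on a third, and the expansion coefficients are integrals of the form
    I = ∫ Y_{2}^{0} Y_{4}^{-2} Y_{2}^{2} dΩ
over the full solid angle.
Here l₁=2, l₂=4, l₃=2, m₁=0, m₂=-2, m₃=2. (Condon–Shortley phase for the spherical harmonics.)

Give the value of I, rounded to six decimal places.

Rules hold: Σm=0, L=8 even, 2≤2≤6.
N = 5·9·5 = 225
Δ = 4!·0!·4!/9! = 1/630
Racah Σ t=2..2: t=2:+1/16 = 1/16
⇒ 3j(2 4 2; 0 0 0)² = 2/35, sgn +1
Racah Σ t=2..2: t=2:+1/96 = 1/96
⇒ 3j(2 4 2; 0 -2 2)² = 1/42, sgn +1
4πI² = N·(3j₀)²·(3jₘ)² = 15/49
I = +1·√(0.306122/4π) = 0.15607835

0.156078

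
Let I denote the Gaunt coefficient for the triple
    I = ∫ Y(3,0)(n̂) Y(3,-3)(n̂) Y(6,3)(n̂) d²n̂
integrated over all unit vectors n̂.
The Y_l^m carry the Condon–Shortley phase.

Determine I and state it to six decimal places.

-0.108647

Checks pass: Σm=0; 12 even; l₃=6∈[0,6].
(2·3+1)(2·3+1)(2·6+1) = 637
Δ: 0! 6! 6! / 13! → 1/12012
sum: t=0:+1/1296 = 1/1296
3j²(3 3 6; 0 0 0) = Δ·Π!·Σ² = 100/3003  (sign +1)
sum: t=0:+1/25920 = 1/25920
3j²(3 3 6; 0 -3 3) = Δ·Π!·Σ² = 1/143  (sign -1)
combine: 4πI² = 637·100/3003·1/143 = 700/4719
take √, sign -1: I = -0.10864734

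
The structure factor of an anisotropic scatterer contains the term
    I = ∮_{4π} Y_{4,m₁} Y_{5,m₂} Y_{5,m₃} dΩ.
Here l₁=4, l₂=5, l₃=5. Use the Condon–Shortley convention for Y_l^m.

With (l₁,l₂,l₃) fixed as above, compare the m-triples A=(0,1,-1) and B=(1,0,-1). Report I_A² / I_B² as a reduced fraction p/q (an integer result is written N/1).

8/3

l's match ⇒ only the (l;m) 3-j factors differ between A and B.
A: triangle coeff Δ(4,5,5) = 1/3153150; Σ_t [0,4]: t=0:+1/414720 t=1:−1/4320 t=2:+1/768 t=3:−1/1296 t=4:+1/27648 = 7/20736; (3j)²=8/1287 [(4 5 5; 0 1 -1)], sign=+1
B: triangle coeff Δ(4,5,5) = 1/3153150; Σ_t [0,3]: t=0:+1/17280 t=1:−1/1152 t=2:+1/864 t=3:−1/6912 = 7/34560; (3j)²=1/429 [(4 5 5; 1 0 -1)], sign=+1
I_A²/I_B² = (8/1287)/(1/429) = 8/3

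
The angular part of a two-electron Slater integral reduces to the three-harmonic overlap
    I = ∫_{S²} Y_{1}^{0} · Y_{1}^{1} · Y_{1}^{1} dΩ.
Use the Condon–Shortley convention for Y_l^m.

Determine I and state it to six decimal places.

0.000000

m-sum = 0 + 1 + 1 = 2 ≠ 0 ⇒ I = 0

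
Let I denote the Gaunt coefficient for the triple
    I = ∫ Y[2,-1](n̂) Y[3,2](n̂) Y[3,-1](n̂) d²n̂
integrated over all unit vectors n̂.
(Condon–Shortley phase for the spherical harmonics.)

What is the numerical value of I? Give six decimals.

0.162868

m-sum 0 ✓  L=8 even ✓  1≤3≤5 ✓
Π(2lᵢ+1) = 5×7×7 = 245
triangle coeff Δ(2,3,3) = 1/3780
Σ_t [0,2]: t=0:+1/24 t=1:−1/4 t=2:+1/24 = -1/6
(3j)²=4/105 [(2 3 3; 0 0 0)], sign=+1
Σ_t [1,2]: t=1:−1/48 t=2:+1/12 = 1/16
(3j)²=1/28 [(2 3 3; -1 2 -1)], sign=+1
⇒ 4πI² = 1/3
I = (+1)√(1/3/(4π)) = 0.16286750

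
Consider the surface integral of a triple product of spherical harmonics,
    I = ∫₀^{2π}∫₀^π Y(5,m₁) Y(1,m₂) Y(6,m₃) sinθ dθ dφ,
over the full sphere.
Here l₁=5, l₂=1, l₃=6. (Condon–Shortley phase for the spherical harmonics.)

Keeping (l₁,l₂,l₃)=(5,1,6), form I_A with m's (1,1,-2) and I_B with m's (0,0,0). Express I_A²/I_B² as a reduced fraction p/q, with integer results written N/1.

Shared (l₁,l₂,l₃)=(5,1,6): N and (l;000)² cancel in I_A²/I_B².
A: Δ = 0!·10!·2!/13! = 1/858; Racah Σ t=0..0: t=0:+1/34560 = 1/34560; ⇒ 3j(5 1 6; 1 1 -2)² = 14/429, sgn +1
B: Δ = 0!·10!·2!/13! = 1/858; Racah Σ t=0..0: t=0:+1/14400 = 1/14400; ⇒ 3j(5 1 6; 0 0 0)² = 6/143, sgn +1
I_A²/I_B² = (14/429)/(6/143) = 7/9

7/9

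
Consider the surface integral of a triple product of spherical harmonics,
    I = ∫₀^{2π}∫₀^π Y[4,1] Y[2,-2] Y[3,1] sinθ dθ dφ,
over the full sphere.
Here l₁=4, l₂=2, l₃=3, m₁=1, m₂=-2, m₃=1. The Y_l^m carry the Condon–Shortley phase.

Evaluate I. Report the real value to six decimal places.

0.000000

Σlᵢ=9 odd — θ-integrand is odd under cosθ→−cosθ; I=0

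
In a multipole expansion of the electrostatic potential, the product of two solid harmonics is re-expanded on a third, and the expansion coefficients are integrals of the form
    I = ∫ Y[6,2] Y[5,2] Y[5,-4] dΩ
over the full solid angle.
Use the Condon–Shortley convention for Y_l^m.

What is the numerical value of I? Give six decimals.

0.108910

Checks pass: Σm=0; 16 even; l₃=5∈[1,11].
(2·6+1)(2·5+1)(2·5+1) = 1573
Δ: 6! 6! 4! / 17! → 1/28588560
sum: t=1:−1/345600 t=2:+1/13824 t=3:−1/5184 t=4:+1/13824 t=5:−1/345600 = -7/129600
3j²(6 5 5; 0 0 0) = Δ·Π!·Σ² = 80/7293  (sign +1)
sum: t=3:−1/103680 t=4:+1/207360 = -1/207360
3j²(6 5 5; 2 2 -4) = Δ·Π!·Σ² = 21/2431  (sign +1)
combine: 4πI² = 1573·80/7293·21/2431 = 560/3757
take √, sign +1: I = 0.10891018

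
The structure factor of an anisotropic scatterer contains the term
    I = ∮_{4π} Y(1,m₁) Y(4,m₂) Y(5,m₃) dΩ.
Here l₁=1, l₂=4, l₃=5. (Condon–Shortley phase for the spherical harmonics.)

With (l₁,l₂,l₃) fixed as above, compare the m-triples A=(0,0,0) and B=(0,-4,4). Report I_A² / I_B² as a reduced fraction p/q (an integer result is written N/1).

l's match ⇒ only the (l;m) 3-j factors differ between A and B.
A: triangle coeff Δ(1,4,5) = 1/495; Σ_t [0,0]: t=0:+1/576 = 1/576; (3j)²=5/99 [(1 4 5; 0 0 0)], sign=-1
B: triangle coeff Δ(1,4,5) = 1/495; Σ_t [0,0]: t=0:+1/40320 = 1/40320; (3j)²=1/55 [(1 4 5; 0 -4 4)], sign=-1
I_A²/I_B² = (5/99)/(1/55) = 25/9

25/9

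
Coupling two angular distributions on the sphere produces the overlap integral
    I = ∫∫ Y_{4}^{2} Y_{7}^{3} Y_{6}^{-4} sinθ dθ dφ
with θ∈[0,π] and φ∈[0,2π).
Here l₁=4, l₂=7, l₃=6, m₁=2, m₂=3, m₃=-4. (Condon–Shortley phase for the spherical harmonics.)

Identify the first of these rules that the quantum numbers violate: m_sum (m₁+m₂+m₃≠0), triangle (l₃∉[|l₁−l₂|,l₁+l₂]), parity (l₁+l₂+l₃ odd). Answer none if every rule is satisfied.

Σmᵢ = 1  ✗
l₃∈[|l₁−l₂|,l₁+l₂]=[3,11], have l₃=6
Σlᵢ = 17 ⇒ odd

m_sum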